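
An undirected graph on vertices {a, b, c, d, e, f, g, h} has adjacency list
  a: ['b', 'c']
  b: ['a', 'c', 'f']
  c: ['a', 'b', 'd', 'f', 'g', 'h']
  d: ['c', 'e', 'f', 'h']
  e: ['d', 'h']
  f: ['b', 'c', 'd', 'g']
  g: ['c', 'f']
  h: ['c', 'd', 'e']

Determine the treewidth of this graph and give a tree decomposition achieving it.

The largest bag has 3 vertices, giving width 2; this decomposition certifies tw(G) ≤ 2. On the other hand G contains the 3-clique {d, e, h}. A clique must lie in a single bag of any decomposition, so no decomposition can have width below 2. Combining the bounds, tw(G) = 2.

Treewidth 2.
Bags: B1 = {c, d, f}  B2 = {c, d, h}  B3 = {b, c, f}  B4 = {c, f, g}  B5 = {d, e, h}  B6 = {a, b, c}
Tree: B1–B2, B1–B3, B3–B4, B2–B5, B3–B6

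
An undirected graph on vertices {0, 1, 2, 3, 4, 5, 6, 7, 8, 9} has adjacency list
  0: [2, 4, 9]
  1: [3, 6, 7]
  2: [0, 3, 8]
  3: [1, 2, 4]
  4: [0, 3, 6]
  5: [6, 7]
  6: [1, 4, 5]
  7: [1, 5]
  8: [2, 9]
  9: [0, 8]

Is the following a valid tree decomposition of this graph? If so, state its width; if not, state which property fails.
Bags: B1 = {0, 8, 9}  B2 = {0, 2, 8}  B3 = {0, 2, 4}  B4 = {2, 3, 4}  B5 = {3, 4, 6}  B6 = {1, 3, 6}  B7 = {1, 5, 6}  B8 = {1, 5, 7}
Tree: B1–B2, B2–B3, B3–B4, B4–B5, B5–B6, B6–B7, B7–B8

Yes; width 2.

Vertex coverage: the bags together contain {0, 1, 2, 3, 4, 5, 6, 7, 8, 9}, the full vertex set. Edge coverage: each edge of G has both endpoints in at least one bag. Running intersection: for every vertex, the bags containing it form a connected subtree. All three properties hold, so this is a valid tree decomposition of width max|bag| − 1 = 2, and hence tw(G) ≤ 2.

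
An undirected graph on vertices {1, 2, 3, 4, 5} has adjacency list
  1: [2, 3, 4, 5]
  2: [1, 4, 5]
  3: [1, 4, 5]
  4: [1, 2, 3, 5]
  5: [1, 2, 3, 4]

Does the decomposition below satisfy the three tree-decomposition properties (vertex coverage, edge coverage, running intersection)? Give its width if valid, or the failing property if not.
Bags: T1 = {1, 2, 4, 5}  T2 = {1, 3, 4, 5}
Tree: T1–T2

Vertex coverage: the bags together contain {1, 2, 3, 4, 5}, the full vertex set. Edge coverage: each edge of G has both endpoints in at least one bag. Running intersection: for every vertex, the bags containing it form a connected subtree. All three properties hold, so this is a valid tree decomposition of width max|bag| − 1 = 3, and hence tw(G) ≤ 3.

Yes; width 3.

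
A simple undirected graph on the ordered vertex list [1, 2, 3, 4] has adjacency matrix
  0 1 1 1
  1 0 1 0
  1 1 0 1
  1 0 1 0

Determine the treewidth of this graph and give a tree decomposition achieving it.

Treewidth 2.
Bags: B1 = {1, 2, 3}  B2 = {1, 3, 4}
Tree: B1–B2

The largest bag has 3 vertices, giving width 2; this decomposition certifies tw(G) ≤ 2. Conversely, {1, 2, 3} is a clique of size 3, and the vertices of any clique must share a bag in every tree decomposition; so some bag has ≥ 3 vertices and tw(G) ≥ 2. The upper and lower bounds meet at 2, so that is the treewidth.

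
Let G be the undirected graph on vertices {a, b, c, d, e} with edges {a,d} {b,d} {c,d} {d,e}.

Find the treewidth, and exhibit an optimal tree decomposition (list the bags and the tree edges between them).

Every bag has size at most 2, so the width is 2 − 1 = 1 and tw(G) ≤ 1. Since G has at least one edge (e.g. d–c), it is not an edgeless graph, so tw(G) ≥ 1. Therefore the treewidth is 1.

Treewidth 1.
Bags: B1 = {c, d}  B2 = {b, d}  B3 = {d, e}  B4 = {a, d}
Tree: B1–B2, B1–B3, B3–B4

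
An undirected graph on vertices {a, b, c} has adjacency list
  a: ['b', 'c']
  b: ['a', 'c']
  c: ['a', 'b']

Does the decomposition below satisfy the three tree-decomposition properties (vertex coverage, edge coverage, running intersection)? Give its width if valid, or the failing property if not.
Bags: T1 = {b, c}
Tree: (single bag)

A tree decomposition must satisfy three properties: every vertex lies in some bag; for every edge, both endpoints lie together in some bag; and for every vertex, the bags containing it form a connected subtree. Here vertex a appears in no bag, so the decomposition is invalid.

No — vertex a appears in no bag.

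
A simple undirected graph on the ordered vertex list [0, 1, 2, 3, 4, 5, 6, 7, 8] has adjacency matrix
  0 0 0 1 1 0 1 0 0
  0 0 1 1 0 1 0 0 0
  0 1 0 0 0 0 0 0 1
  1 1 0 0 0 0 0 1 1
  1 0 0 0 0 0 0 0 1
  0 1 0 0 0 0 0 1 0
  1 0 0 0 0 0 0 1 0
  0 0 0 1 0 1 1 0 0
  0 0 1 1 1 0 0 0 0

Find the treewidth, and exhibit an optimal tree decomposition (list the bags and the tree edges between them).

Every bag has size at most 4, so the width is 4 − 1 = 3 and tw(G) ≤ 3. For the lower bound: the 4 vertex sets {2,4,8}, {0}, {3}, {1,5,6,7} are disjoint, each induces a connected subgraph, and every pair is joined by at least one edge of G. Contracting each set to a single vertex therefore yields K_{4} as a minor, and since treewidth is minor-monotone, tw(G) ≥ tw(K_{4}) = 3. The upper and lower bounds meet at 3, so that is the treewidth.

Treewidth 3.
One such decomposition:
Bags: B1 = {0, 2, 4, 8}  B2 = {0, 2, 3, 8}  B3 = {0, 1, 2, 3}  B4 = {0, 1, 3, 6}  B5 = {1, 3, 6, 7}  B6 = {1, 5, 6, 7}
Tree: B1–B2, B2–B3, B3–B4, B4–B5, B5–B6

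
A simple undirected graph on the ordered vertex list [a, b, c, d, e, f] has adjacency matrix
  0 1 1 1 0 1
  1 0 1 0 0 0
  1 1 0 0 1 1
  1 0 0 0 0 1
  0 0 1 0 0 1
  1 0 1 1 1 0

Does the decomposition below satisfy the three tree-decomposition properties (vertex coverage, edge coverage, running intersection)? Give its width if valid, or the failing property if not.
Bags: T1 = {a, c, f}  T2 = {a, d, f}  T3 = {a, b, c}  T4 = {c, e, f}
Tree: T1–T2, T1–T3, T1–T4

Checking the three conditions: (i) the bags cover all of {a, b, c, d, e, f}; (ii) for each edge, some bag contains both endpoints; (iii) the bags containing any fixed vertex form a subtree. All hold, so the decomposition is valid with width 3 − 1 = 2.

Yes; width 2.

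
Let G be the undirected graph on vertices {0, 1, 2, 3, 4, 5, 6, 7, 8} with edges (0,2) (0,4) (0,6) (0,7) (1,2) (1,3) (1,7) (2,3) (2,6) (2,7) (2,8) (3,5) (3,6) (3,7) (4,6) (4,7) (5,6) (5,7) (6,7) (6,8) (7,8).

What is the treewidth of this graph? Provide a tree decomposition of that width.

Treewidth 3.
One optimal decomposition is:
Bags: B1 = {2, 3, 6, 7}  B2 = {2, 6, 7, 8}  B3 = {0, 2, 6, 7}  B4 = {3, 5, 6, 7}  B5 = {1, 2, 3, 7}  B6 = {0, 4, 6, 7}
Tree: B1–B2, B1–B3, B1–B4, B1–B5, B3–B6

The largest bag has 4 vertices, giving width 3; this decomposition certifies tw(G) ≤ 3. Conversely, {1, 2, 3, 7} is a clique of size 4, and the vertices of any clique must share a bag in every tree decomposition; so some bag has ≥ 4 vertices and tw(G) ≥ 3. Therefore the treewidth is 3.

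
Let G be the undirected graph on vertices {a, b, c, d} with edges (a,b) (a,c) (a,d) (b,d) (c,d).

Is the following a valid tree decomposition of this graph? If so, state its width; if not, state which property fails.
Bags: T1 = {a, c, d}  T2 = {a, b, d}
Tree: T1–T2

Vertex coverage: the bags together contain {a, b, c, d}, the full vertex set. Edge coverage: each edge of G has both endpoints in at least one bag. Running intersection: for every vertex, the bags containing it form a connected subtree. All three properties hold, so this is a valid tree decomposition of width max|bag| − 1 = 2, and hence tw(G) ≤ 2.

Yes; width 2.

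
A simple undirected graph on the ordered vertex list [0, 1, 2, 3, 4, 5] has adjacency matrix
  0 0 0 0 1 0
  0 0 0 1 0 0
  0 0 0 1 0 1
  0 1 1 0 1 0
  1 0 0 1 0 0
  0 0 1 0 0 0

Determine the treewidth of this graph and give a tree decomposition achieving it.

Each bag holds 2 vertices, so the decomposition has width 1, which upper-bounds the treewidth. G has an edge, so its treewidth is at least 1. Combining the bounds, tw(G) = 1.

Treewidth 1.
One optimal decomposition is:
Bags: B1 = {2, 3}  B2 = {1, 3}  B3 = {2, 5}  B4 = {3, 4}  B5 = {0, 4}
Tree: B1–B2, B1–B3, B2–B4, B4–B5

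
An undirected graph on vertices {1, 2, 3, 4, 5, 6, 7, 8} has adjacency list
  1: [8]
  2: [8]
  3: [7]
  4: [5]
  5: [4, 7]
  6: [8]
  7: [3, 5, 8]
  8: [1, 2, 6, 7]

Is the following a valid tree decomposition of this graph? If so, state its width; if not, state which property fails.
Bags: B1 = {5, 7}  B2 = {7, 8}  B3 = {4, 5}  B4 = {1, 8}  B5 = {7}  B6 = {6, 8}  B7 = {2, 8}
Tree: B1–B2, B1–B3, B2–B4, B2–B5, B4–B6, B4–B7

A tree decomposition must satisfy three properties: every vertex lies in some bag; for every edge, both endpoints lie together in some bag; and for every vertex, the bags containing it form a connected subtree. Here vertex 3 appears in no bag, so the decomposition is invalid.

No — vertex 3 appears in no bag.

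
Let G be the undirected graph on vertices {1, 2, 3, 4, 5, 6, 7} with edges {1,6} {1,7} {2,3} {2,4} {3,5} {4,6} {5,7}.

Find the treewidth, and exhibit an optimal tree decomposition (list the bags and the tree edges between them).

Treewidth 2.
One optimal decomposition is:
Bags: B1 = {2, 3, 4}  B2 = {3, 4, 6}  B3 = {1, 3, 6}  B4 = {1, 3, 7}  B5 = {3, 5, 7}
Tree: B1–B2, B2–B3, B3–B4, B4–B5

Every bag has size at most 3, so the width is 3 − 1 = 2 and tw(G) ≤ 2. For the lower bound, G contains the cycle 3–2–4–6–1–7–5–3, so G is not a forest; only forests have treewidth ≤ 1, hence tw(G) ≥ 2. Therefore the treewidth is 2.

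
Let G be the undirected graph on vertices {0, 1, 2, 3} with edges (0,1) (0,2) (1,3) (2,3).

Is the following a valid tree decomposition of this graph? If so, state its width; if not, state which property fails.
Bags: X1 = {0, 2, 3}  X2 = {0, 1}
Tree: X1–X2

No — edge (3,1) lies in no bag.

A tree decomposition must satisfy three properties: every vertex lies in some bag; for every edge, both endpoints lie together in some bag; and for every vertex, the bags containing it form a connected subtree. Here edge (3,1) lies in no bag, so the decomposition is invalid.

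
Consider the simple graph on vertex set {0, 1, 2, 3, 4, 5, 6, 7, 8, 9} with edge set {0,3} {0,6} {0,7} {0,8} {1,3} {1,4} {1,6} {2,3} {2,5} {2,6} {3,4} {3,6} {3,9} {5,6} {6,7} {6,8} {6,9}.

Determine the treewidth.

A width-2 tree decomposition is:
Bags: B1 = {0, 3, 6}  B2 = {1, 3, 6}  B3 = {1, 3, 4}  B4 = {0, 6, 8}  B5 = {0, 6, 7}  B6 = {2, 3, 6}  B7 = {3, 6, 9}  B8 = {2, 5, 6}
Tree: B1–B2, B2–B3, B1–B4, B1–B5, B2–B6, B1–B7, B6–B8
The largest bag has 3 vertices, giving width 2; this decomposition certifies tw(G) ≤ 2. For the lower bound, the 3 vertices {1, 3, 4} are pairwise adjacent, and any tree decomposition puts a clique entirely inside one bag — forcing width ≥ 2. The upper and lower bounds meet at 2, so that is the treewidth.

2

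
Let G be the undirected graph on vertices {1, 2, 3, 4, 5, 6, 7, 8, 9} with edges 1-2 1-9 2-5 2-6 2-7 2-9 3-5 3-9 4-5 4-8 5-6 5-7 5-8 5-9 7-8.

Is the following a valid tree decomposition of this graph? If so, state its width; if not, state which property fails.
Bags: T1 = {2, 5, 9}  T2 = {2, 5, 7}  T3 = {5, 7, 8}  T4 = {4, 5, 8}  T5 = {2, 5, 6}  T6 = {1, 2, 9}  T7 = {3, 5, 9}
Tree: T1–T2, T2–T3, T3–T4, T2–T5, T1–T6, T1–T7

Yes; width 2.

Every vertex of G appears in some bag (union = {1, 2, 3, 4, 5, 6, 7, 8, 9}); every edge is covered by a bag; and for each vertex v the set of bags containing v is connected in the bag tree. The decomposition is therefore valid. The largest bag has 3 vertices, so the width is 2.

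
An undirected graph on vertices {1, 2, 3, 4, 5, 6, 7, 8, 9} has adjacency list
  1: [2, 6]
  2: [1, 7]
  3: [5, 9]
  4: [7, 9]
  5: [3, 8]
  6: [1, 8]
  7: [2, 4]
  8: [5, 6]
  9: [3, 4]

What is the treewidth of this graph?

2

A width-2 tree decomposition is:
Bags: B1 = {5, 6, 8}  B2 = {3, 5, 6}  B3 = {3, 6, 9}  B4 = {4, 6, 9}  B5 = {4, 6, 7}  B6 = {2, 6, 7}  B7 = {1, 2, 6}
Tree: B1–B2, B2–B3, B3–B4, B4–B5, B5–B6, B6–B7
Each bag holds 3 vertices, so the decomposition has width 2, which upper-bounds the treewidth. For the lower bound, G contains the cycle 6–8–5–3–9–4–7–2–1–6, so G is not a forest; only forests have treewidth ≤ 1, hence tw(G) ≥ 2. The upper and lower bounds meet at 2, so that is the treewidth.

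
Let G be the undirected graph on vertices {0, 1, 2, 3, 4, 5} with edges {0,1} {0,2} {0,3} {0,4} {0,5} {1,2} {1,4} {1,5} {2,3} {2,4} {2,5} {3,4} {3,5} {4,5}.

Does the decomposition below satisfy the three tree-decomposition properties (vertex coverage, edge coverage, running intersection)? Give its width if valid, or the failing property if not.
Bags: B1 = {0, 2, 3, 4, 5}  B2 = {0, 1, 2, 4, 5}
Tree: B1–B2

Yes; width 4.

Checking the three conditions: (i) the bags cover all of {0, 1, 2, 3, 4, 5}; (ii) for each edge, some bag contains both endpoints; (iii) the bags containing any fixed vertex form a subtree. All hold, so the decomposition is valid with width 5 − 1 = 4.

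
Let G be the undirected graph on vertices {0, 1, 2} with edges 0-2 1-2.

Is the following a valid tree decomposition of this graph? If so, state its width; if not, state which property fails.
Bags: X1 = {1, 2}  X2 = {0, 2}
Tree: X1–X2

Checking the three conditions: (i) the bags cover all of {0, 1, 2}; (ii) for each edge, some bag contains both endpoints; (iii) the bags containing any fixed vertex form a subtree. All hold, so the decomposition is valid with width 2 − 1 = 1.

Yes; width 1.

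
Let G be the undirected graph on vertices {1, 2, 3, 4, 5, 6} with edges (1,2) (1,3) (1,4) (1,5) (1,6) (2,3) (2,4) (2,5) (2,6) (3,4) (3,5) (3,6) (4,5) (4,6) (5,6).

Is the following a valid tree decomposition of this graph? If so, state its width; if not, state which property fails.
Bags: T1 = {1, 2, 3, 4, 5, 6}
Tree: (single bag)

Every vertex of G appears in some bag (union = {1, 2, 3, 4, 5, 6}); every edge is covered by a bag; and for each vertex v the set of bags containing v is connected in the bag tree. The decomposition is therefore valid. The largest bag has 6 vertices, so the width is 5.

Yes; width 5.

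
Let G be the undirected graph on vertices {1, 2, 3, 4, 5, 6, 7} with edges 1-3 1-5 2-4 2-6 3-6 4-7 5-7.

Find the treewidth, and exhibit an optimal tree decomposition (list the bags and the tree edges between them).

Treewidth 2.
Bags: B1 = {4, 5, 7}  B2 = {2, 4, 5}  B3 = {2, 5, 6}  B4 = {3, 5, 6}  B5 = {1, 3, 5}
Tree: B1–B2, B2–B3, B3–B4, B4–B5

Each bag holds 3 vertices, so the decomposition has width 2, which upper-bounds the treewidth. Since 5–7–4–2–6–3–1–5 is a cycle in G, G is not acyclic. Forests are exactly the graphs of treewidth ≤ 1, so tw(G) ≥ 2. Hence tw(G) = 2 exactly.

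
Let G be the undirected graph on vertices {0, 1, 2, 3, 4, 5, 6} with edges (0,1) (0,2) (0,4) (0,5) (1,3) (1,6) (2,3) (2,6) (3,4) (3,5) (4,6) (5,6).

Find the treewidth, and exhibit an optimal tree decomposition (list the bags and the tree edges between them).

Treewidth 3.
Bags: B1 = {0, 2, 3, 6}  B2 = {0, 3, 5, 6}  B3 = {0, 3, 4, 6}  B4 = {0, 1, 3, 6}
Tree: B1–B2, B2–B3, B3–B4

The largest bag has 4 vertices, giving width 3; this decomposition certifies tw(G) ≤ 3. For the lower bound: the 4 vertex sets {2,6}, {3,5}, {0}, {4} are disjoint, each induces a connected subgraph, and every pair is joined by at least one edge of G. Contracting each set to a single vertex therefore yields K_{4} as a minor, and since treewidth is minor-monotone, tw(G) ≥ tw(K_{4}) = 3. Combining the bounds, tw(G) = 3.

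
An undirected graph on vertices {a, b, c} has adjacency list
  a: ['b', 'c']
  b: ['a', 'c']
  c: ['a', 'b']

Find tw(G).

A width-2 tree decomposition is:
Bags: B1 = {a, b, c}
Tree: (single bag)
A single bag containing all 3 vertices is trivially a valid decomposition of width 2. On the other hand G contains the 3-clique {a, b, c}. A clique must lie in a single bag of any decomposition, so no decomposition can have width below 2. The upper and lower bounds meet at 2, so that is the treewidth.

2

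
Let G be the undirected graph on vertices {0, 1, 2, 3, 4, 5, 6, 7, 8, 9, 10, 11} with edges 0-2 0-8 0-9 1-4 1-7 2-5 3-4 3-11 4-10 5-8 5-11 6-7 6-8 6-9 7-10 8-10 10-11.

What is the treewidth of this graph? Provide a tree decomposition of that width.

Treewidth 3.
One such decomposition:
Bags: B1 = {1, 3, 4, 11}  B2 = {1, 4, 10, 11}  B3 = {1, 7, 10, 11}  B4 = {5, 7, 10, 11}  B5 = {5, 7, 8, 10}  B6 = {5, 6, 7, 8}  B7 = {2, 5, 6, 8}  B8 = {0, 2, 6, 8}  B9 = {0, 2, 6, 9}
Tree: B1–B2, B2–B3, B3–B4, B4–B5, B5–B6, B6–B7, B7–B8, B8–B9

Every bag has size at most 4, so the width is 4 − 1 = 3 and tw(G) ≤ 3. For the lower bound: the 4 vertex sets {1,3,4}, {11}, {10}, {5,6,7,8} are disjoint, each induces a connected subgraph, and every pair is joined by at least one edge of G. Contracting each set to a single vertex therefore yields K_{4} as a minor, and since treewidth is minor-monotone, tw(G) ≥ tw(K_{4}) = 3. The upper and lower bounds meet at 3, so that is the treewidth.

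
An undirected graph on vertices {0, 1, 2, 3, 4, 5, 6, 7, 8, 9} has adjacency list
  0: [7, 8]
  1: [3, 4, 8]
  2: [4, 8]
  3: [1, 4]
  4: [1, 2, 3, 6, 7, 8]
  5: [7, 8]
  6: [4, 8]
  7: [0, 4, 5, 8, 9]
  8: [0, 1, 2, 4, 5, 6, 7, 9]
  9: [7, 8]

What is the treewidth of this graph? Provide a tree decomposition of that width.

Each bag holds 3 vertices, so the decomposition has width 2, which upper-bounds the treewidth. Conversely, {0, 7, 8} is a clique of size 3, and the vertices of any clique must share a bag in every tree decomposition; so some bag has ≥ 3 vertices and tw(G) ≥ 2. Therefore the treewidth is 2.

Treewidth 2.
One optimal decomposition is:
Bags: B1 = {4, 7, 8}  B2 = {2, 4, 8}  B3 = {5, 7, 8}  B4 = {0, 7, 8}  B5 = {1, 4, 8}  B6 = {4, 6, 8}  B7 = {7, 8, 9}  B8 = {1, 3, 4}
Tree: B1–B2, B1–B3, B3–B4, B2–B5, B1–B6, B1–B7, B5–B8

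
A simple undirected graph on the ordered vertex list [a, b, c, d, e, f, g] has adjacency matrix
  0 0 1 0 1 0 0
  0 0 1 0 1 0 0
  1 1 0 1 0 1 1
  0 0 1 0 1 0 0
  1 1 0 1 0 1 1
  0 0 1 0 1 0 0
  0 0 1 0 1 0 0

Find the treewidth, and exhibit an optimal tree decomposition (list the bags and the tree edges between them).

Every bag has size at most 3, so the width is 3 − 1 = 2 and tw(G) ≤ 2. Since c–f–e–a–c is a cycle in G, G is not acyclic. Forests are exactly the graphs of treewidth ≤ 1, so tw(G) ≥ 2. The upper and lower bounds meet at 2, so that is the treewidth.

Treewidth 2.
One optimal decomposition is:
Bags: B1 = {c, e, f}  B2 = {a, c, e}  B3 = {b, c, e}  B4 = {c, e, g}  B5 = {c, d, e}
Tree: B1–B2, B2–B3, B3–B4, B4–B5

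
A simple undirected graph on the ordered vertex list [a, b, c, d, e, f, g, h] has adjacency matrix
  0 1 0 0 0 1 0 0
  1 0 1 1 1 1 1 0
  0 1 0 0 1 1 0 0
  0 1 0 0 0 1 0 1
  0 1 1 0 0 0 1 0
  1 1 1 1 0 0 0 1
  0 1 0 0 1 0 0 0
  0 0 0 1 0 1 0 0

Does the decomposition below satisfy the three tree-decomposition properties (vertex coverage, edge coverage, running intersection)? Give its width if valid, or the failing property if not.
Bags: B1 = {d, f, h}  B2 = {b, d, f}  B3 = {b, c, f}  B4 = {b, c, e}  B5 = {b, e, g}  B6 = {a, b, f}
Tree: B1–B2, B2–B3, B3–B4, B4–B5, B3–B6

Every vertex of G appears in some bag (union = {a, b, c, d, e, f, g, h}); every edge is covered by a bag; and for each vertex v the set of bags containing v is connected in the bag tree. The decomposition is therefore valid. The largest bag has 3 vertices, so the width is 2.

Yes; width 2.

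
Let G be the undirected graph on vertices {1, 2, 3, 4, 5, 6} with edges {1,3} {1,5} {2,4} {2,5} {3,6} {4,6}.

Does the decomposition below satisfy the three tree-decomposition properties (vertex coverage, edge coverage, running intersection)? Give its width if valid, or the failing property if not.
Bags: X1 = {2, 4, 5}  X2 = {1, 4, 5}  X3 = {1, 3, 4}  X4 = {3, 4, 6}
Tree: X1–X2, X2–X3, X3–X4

Yes; width 2.

Checking the three conditions: (i) the bags cover all of {1, 2, 3, 4, 5, 6}; (ii) for each edge, some bag contains both endpoints; (iii) the bags containing any fixed vertex form a subtree. All hold, so the decomposition is valid with width 3 − 1 = 2.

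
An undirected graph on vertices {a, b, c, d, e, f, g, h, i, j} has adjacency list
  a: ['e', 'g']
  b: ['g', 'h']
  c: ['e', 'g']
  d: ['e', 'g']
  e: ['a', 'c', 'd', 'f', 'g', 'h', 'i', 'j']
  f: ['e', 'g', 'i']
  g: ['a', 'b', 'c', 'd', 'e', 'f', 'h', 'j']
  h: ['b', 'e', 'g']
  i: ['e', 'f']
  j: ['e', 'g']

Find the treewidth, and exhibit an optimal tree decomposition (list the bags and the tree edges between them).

Treewidth 2.
Bags: B1 = {e, f, g}  B2 = {e, f, i}  B3 = {e, g, j}  B4 = {c, e, g}  B5 = {a, e, g}  B6 = {d, e, g}  B7 = {e, g, h}  B8 = {b, g, h}
Tree: B1–B2, B1–B3, B3–B4, B4–B5, B3–B6, B4–B7, B7–B8

The largest bag has 3 vertices, giving width 2; this decomposition certifies tw(G) ≤ 2. On the other hand G contains the 3-clique {d, e, g}. A clique must lie in a single bag of any decomposition, so no decomposition can have width below 2. The upper and lower bounds meet at 2, so that is the treewidth.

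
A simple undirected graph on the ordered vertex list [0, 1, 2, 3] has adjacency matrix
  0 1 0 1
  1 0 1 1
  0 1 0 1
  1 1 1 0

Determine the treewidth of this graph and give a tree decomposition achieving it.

The largest bag has 3 vertices, giving width 2; this decomposition certifies tw(G) ≤ 2. For the lower bound, the 3 vertices {0, 1, 3} are pairwise adjacent, and any tree decomposition puts a clique entirely inside one bag — forcing width ≥ 2. The upper and lower bounds meet at 2, so that is the treewidth.

Treewidth 2.
Bags: B1 = {1, 2, 3}  B2 = {0, 1, 3}
Tree: B1–B2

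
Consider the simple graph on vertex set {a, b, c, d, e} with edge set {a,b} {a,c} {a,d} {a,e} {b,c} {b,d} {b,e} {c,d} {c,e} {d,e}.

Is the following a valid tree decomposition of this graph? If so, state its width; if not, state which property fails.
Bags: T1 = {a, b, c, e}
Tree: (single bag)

A tree decomposition must satisfy three properties: every vertex lies in some bag; for every edge, both endpoints lie together in some bag; and for every vertex, the bags containing it form a connected subtree. Here vertex d appears in no bag, so the decomposition is invalid.

No — vertex d appears in no bag.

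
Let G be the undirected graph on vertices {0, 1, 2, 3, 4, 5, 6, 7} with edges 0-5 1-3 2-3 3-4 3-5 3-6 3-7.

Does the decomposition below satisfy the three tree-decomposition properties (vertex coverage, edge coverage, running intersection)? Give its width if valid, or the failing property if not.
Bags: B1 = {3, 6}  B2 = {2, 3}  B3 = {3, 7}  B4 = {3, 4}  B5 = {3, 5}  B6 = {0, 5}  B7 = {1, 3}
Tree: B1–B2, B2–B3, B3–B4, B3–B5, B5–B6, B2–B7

Yes; width 1.

Every vertex of G appears in some bag (union = {0, 1, 2, 3, 4, 5, 6, 7}); every edge is covered by a bag; and for each vertex v the set of bags containing v is connected in the bag tree. The decomposition is therefore valid. The largest bag has 2 vertices, so the width is 1.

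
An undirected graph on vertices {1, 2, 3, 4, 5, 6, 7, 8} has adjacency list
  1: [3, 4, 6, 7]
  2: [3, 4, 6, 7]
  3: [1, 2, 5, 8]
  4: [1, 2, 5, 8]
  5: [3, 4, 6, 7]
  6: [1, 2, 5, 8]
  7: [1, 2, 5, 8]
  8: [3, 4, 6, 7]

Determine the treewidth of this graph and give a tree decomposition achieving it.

Treewidth 4.
One optimal decomposition is:
Bags: B1 = {1, 2, 5, 6, 8}  B2 = {1, 2, 4, 5, 8}  B3 = {1, 2, 5, 7, 8}  B4 = {1, 2, 3, 5, 8}
Tree: B1–B2, B2–B3, B3–B4

The largest bag has 5 vertices, giving width 4; this decomposition certifies tw(G) ≤ 4. For the lower bound: the 5 vertex sets {6,8}, {1,4}, {2,7}, {5}, {3} are disjoint, each induces a connected subgraph, and every pair is joined by at least one edge of G. Contracting each set to a single vertex therefore yields K_{5} as a minor, and since treewidth is minor-monotone, tw(G) ≥ tw(K_{5}) = 4. Hence tw(G) = 4 exactly.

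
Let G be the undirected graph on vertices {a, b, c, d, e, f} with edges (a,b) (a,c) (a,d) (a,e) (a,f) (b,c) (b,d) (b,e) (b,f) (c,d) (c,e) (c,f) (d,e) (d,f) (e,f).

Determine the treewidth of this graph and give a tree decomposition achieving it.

Treewidth 5.
One such decomposition:
Bags: B1 = {a, b, c, d, e, f}
Tree: (single bag)

A single bag containing all 6 vertices is trivially a valid decomposition of width 5. Conversely, {a, b, c, d, e, f} is a clique of size 6, and the vertices of any clique must share a bag in every tree decomposition; so some bag has ≥ 6 vertices and tw(G) ≥ 5. Hence tw(G) = 5 exactly.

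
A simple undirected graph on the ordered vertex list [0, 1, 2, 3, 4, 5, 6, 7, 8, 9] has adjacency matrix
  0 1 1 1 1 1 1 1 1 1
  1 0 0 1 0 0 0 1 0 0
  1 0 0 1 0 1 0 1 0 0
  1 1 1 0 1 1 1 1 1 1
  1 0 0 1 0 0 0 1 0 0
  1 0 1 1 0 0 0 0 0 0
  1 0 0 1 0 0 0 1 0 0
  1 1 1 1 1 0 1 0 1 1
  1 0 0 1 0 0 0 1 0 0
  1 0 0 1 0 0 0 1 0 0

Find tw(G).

A width-3 tree decomposition is:
Bags: B1 = {0, 3, 4, 7}  B2 = {0, 1, 3, 7}  B3 = {0, 2, 3, 7}  B4 = {0, 3, 7, 8}  B5 = {0, 3, 6, 7}  B6 = {0, 3, 7, 9}  B7 = {0, 2, 3, 5}
Tree: B1–B2, B1–B3, B2–B4, B1–B5, B1–B6, B3–B7
The largest bag has 4 vertices, giving width 3; this decomposition certifies tw(G) ≤ 3. For the lower bound, the 4 vertices {0, 2, 3, 5} are pairwise adjacent, and any tree decomposition puts a clique entirely inside one bag — forcing width ≥ 3. Therefore the treewidth is 3.

3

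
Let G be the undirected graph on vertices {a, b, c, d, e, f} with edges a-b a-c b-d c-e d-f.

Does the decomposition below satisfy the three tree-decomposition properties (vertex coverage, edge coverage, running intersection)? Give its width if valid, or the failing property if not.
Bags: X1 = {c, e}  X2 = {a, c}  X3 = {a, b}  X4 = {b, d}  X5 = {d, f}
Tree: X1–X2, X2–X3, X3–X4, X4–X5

Checking the three conditions: (i) the bags cover all of {a, b, c, d, e, f}; (ii) for each edge, some bag contains both endpoints; (iii) the bags containing any fixed vertex form a subtree. All hold, so the decomposition is valid with width 2 − 1 = 1.

Yes; width 1.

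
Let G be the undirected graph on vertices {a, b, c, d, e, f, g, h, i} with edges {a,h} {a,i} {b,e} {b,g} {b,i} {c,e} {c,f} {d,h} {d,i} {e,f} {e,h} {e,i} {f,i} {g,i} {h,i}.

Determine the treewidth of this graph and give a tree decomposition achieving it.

Each bag holds 3 vertices, so the decomposition has width 2, which upper-bounds the treewidth. For the lower bound, the 3 vertices {c, e, f} are pairwise adjacent, and any tree decomposition puts a clique entirely inside one bag — forcing width ≥ 2. Hence tw(G) = 2 exactly.

Treewidth 2.
One such decomposition:
Bags: B1 = {d, h, i}  B2 = {e, h, i}  B3 = {e, f, i}  B4 = {c, e, f}  B5 = {b, e, i}  B6 = {b, g, i}  B7 = {a, h, i}
Tree: B1–B2, B2–B3, B3–B4, B2–B5, B5–B6, B1–B7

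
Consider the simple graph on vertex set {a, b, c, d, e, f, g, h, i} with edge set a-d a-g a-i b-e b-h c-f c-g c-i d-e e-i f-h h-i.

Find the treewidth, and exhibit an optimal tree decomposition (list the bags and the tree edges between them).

Treewidth 3.
One such decomposition:
Bags: B1 = {a, b, d, e}  B2 = {a, b, e, i}  B3 = {a, b, h, i}  B4 = {a, g, h, i}  B5 = {c, g, h, i}  B6 = {c, f, g, h}
Tree: B1–B2, B2–B3, B3–B4, B4–B5, B5–B6

The largest bag has 4 vertices, giving width 3; this decomposition certifies tw(G) ≤ 3. For the lower bound: the 4 vertex sets {b,d,e}, {a}, {i}, {c,f,g,h} are disjoint, each induces a connected subgraph, and every pair is joined by at least one edge of G. Contracting each set to a single vertex therefore yields K_{4} as a minor, and since treewidth is minor-monotone, tw(G) ≥ tw(K_{4}) = 3. Combining the bounds, tw(G) = 3.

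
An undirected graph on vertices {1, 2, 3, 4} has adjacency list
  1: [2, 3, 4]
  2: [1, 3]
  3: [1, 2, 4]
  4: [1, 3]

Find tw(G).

2

A width-2 tree decomposition is:
Bags: B1 = {1, 3, 4}  B2 = {1, 2, 3}
Tree: B1–B2
Every bag has size at most 3, so the width is 3 − 1 = 2 and tw(G) ≤ 2. Conversely, {1, 2, 3} is a clique of size 3, and the vertices of any clique must share a bag in every tree decomposition; so some bag has ≥ 3 vertices and tw(G) ≥ 2. Combining the bounds, tw(G) = 2.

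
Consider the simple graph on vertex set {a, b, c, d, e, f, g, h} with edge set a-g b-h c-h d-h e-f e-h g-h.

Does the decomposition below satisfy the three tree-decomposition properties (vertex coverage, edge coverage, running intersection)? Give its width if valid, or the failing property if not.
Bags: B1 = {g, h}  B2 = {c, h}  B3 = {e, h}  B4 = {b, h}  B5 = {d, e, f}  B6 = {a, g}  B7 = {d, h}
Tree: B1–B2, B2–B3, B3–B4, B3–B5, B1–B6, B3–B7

A tree decomposition must satisfy three properties: every vertex lies in some bag; for every edge, both endpoints lie together in some bag; and for every vertex, the bags containing it form a connected subtree. Here bags containing vertex d are not connected in the tree, so the decomposition is invalid.

No — bags containing vertex d are not connected in the tree.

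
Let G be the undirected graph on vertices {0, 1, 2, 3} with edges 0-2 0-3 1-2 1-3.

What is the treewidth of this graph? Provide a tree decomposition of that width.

Treewidth 2.
One such decomposition:
Bags: B1 = {1, 2, 3}  B2 = {0, 2, 3}
Tree: B1–B2

Each bag holds 3 vertices, so the decomposition has width 2, which upper-bounds the treewidth. Since 2–1–3–0–2 is a cycle in G, G is not acyclic. Forests are exactly the graphs of treewidth ≤ 1, so tw(G) ≥ 2. Hence tw(G) = 2 exactly.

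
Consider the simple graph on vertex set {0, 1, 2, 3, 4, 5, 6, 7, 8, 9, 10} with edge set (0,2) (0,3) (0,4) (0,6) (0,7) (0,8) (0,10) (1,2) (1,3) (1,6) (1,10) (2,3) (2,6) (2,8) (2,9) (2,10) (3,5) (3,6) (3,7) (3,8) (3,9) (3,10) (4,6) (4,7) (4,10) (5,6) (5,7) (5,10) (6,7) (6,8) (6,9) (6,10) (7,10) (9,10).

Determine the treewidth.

4

A width-4 tree decomposition is:
Bags: B1 = {0, 2, 3, 6, 10}  B2 = {0, 3, 6, 7, 10}  B3 = {3, 5, 6, 7, 10}  B4 = {0, 4, 6, 7, 10}  B5 = {2, 3, 6, 9, 10}  B6 = {1, 2, 3, 6, 10}  B7 = {0, 2, 3, 6, 8}
Tree: B1–B2, B2–B3, B2–B4, B1–B5, B1–B6, B1–B7
Each bag holds 5 vertices, so the decomposition has width 4, which upper-bounds the treewidth. Conversely, {0, 2, 3, 6, 8} is a clique of size 5, and the vertices of any clique must share a bag in every tree decomposition; so some bag has ≥ 5 vertices and tw(G) ≥ 4. Hence tw(G) = 4 exactly.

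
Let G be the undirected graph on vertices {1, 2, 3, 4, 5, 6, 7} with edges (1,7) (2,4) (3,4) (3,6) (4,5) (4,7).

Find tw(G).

A width-1 tree decomposition is:
Bags: B1 = {4, 7}  B2 = {3, 4}  B3 = {1, 7}  B4 = {3, 6}  B5 = {2, 4}  B6 = {4, 5}
Tree: B1–B2, B1–B3, B2–B4, B1–B5, B1–B6
The largest bag has 2 vertices, giving width 1; this decomposition certifies tw(G) ≤ 1. G has an edge, so its treewidth is at least 1. The upper and lower bounds meet at 1, so that is the treewidth.

1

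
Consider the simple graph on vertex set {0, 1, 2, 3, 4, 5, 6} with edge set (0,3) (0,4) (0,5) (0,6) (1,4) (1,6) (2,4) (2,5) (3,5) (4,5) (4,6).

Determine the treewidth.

A width-2 tree decomposition is:
Bags: B1 = {1, 4, 6}  B2 = {0, 4, 6}  B3 = {0, 4, 5}  B4 = {2, 4, 5}  B5 = {0, 3, 5}
Tree: B1–B2, B2–B3, B3–B4, B3–B5
The largest bag has 3 vertices, giving width 2; this decomposition certifies tw(G) ≤ 2. For the lower bound, the 3 vertices {0, 3, 5} are pairwise adjacent, and any tree decomposition puts a clique entirely inside one bag — forcing width ≥ 2. Therefore the treewidth is 2.

2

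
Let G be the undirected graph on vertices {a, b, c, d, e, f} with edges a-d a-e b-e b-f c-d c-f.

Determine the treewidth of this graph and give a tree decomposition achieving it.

Each bag holds 3 vertices, so the decomposition has width 2, which upper-bounds the treewidth. Since d–c–f–b–e–a–d is a cycle in G, G is not acyclic. Forests are exactly the graphs of treewidth ≤ 1, so tw(G) ≥ 2. Combining the bounds, tw(G) = 2.

Treewidth 2.
Bags: B1 = {c, d, f}  B2 = {b, d, f}  B3 = {b, d, e}  B4 = {a, d, e}
Tree: B1–B2, B2–B3, B3–B4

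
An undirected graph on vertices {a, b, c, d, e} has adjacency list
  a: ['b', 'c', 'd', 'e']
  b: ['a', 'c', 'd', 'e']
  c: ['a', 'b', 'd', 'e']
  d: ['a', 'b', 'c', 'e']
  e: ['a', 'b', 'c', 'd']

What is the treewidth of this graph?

4

A width-4 tree decomposition is:
Bags: B1 = {a, b, c, d, e}
Tree: (single bag)
With just one bag of size 5, the width is 5 − 1 = 4, so tw(G) ≤ 4. Conversely, {a, b, c, d, e} is a clique of size 5, and the vertices of any clique must share a bag in every tree decomposition; so some bag has ≥ 5 vertices and tw(G) ≥ 4. Combining the bounds, tw(G) = 4.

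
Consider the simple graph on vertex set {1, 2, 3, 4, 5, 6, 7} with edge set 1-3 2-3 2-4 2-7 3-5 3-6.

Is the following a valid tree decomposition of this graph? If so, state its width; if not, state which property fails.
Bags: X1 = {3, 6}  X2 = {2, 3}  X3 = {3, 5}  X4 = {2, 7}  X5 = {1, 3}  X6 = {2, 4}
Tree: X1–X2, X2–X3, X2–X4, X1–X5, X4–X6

Yes; width 1.

Checking the three conditions: (i) the bags cover all of {1, 2, 3, 4, 5, 6, 7}; (ii) for each edge, some bag contains both endpoints; (iii) the bags containing any fixed vertex form a subtree. All hold, so the decomposition is valid with width 2 − 1 = 1.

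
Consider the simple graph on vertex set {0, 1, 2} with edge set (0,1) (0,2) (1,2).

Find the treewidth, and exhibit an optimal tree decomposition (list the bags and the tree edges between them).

Treewidth 2.
One optimal decomposition is:
Bags: B1 = {0, 1, 2}
Tree: (single bag)

With just one bag of size 3, the width is 3 − 1 = 2, so tw(G) ≤ 2. Conversely, {0, 1, 2} is a clique of size 3, and the vertices of any clique must share a bag in every tree decomposition; so some bag has ≥ 3 vertices and tw(G) ≥ 2. The upper and lower bounds meet at 2, so that is the treewidth.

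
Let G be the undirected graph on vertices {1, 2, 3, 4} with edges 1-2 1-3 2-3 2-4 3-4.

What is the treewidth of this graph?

2

A width-2 tree decomposition is:
Bags: B1 = {2, 3, 4}  B2 = {1, 2, 3}
Tree: B1–B2
Every bag has size at most 3, so the width is 3 − 1 = 2 and tw(G) ≤ 2. On the other hand G contains the 3-clique {1, 2, 3}. A clique must lie in a single bag of any decomposition, so no decomposition can have width below 2. Therefore the treewidth is 2.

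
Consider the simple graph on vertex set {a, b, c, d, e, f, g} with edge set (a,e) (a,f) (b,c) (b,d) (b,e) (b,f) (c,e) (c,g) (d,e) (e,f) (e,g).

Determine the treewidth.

2

A width-2 tree decomposition is:
Bags: B1 = {b, c, e}  B2 = {b, e, f}  B3 = {c, e, g}  B4 = {a, e, f}  B5 = {b, d, e}
Tree: B1–B2, B1–B3, B2–B4, B2–B5
The largest bag has 3 vertices, giving width 2; this decomposition certifies tw(G) ≤ 2. On the other hand G contains the 3-clique {c, e, g}. A clique must lie in a single bag of any decomposition, so no decomposition can have width below 2. Hence tw(G) = 2 exactly.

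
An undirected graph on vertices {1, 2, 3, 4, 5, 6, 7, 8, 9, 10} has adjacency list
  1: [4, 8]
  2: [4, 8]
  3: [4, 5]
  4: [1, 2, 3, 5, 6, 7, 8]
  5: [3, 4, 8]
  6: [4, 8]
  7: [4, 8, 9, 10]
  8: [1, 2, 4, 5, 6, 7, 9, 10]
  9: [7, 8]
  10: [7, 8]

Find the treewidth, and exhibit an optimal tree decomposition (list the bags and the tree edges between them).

The largest bag has 3 vertices, giving width 2; this decomposition certifies tw(G) ≤ 2. Conversely, {7, 8, 9} is a clique of size 3, and the vertices of any clique must share a bag in every tree decomposition; so some bag has ≥ 3 vertices and tw(G) ≥ 2. Hence tw(G) = 2 exactly.

Treewidth 2.
One optimal decomposition is:
Bags: B1 = {1, 4, 8}  B2 = {4, 7, 8}  B3 = {7, 8, 10}  B4 = {2, 4, 8}  B5 = {7, 8, 9}  B6 = {4, 5, 8}  B7 = {4, 6, 8}  B8 = {3, 4, 5}
Tree: B1–B2, B2–B3, B2–B4, B3–B5, B4–B6, B1–B7, B6–B8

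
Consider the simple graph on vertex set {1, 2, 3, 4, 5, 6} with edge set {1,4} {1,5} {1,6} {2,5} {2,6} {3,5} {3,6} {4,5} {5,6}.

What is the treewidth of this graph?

2

A width-2 tree decomposition is:
Bags: B1 = {1, 5, 6}  B2 = {3, 5, 6}  B3 = {1, 4, 5}  B4 = {2, 5, 6}
Tree: B1–B2, B1–B3, B2–B4
Each bag holds 3 vertices, so the decomposition has width 2, which upper-bounds the treewidth. Conversely, {1, 4, 5} is a clique of size 3, and the vertices of any clique must share a bag in every tree decomposition; so some bag has ≥ 3 vertices and tw(G) ≥ 2. Combining the bounds, tw(G) = 2.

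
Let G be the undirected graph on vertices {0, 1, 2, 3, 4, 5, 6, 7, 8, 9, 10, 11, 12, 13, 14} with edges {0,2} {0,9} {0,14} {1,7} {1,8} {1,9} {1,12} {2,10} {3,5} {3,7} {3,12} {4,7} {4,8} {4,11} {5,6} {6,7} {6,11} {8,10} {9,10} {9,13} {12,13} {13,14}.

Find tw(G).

3

A width-3 tree decomposition is:
Bags: B1 = {0, 2, 10, 14}  B2 = {0, 9, 10, 14}  B3 = {9, 10, 13, 14}  B4 = {8, 9, 10, 13}  B5 = {1, 8, 9, 13}  B6 = {1, 8, 12, 13}  B7 = {1, 4, 8, 12}  B8 = {1, 4, 7, 12}  B9 = {3, 4, 7, 12}  B10 = {3, 4, 7, 11}  B11 = {3, 6, 7, 11}  B12 = {3, 5, 6, 11}
Tree: B1–B2, B2–B3, B3–B4, B4–B5, B5–B6, B6–B7, B7–B8, B8–B9, B9–B10, B10–B11, B11–B12
The largest bag has 4 vertices, giving width 3; this decomposition certifies tw(G) ≤ 3. For the lower bound: the 4 vertex sets {0,2,14}, {10}, {9}, {1,8,12,13} are disjoint, each induces a connected subgraph, and every pair is joined by at least one edge of G. Contracting each set to a single vertex therefore yields K_{4} as a minor, and since treewidth is minor-monotone, tw(G) ≥ tw(K_{4}) = 3. Hence tw(G) = 3 exactly.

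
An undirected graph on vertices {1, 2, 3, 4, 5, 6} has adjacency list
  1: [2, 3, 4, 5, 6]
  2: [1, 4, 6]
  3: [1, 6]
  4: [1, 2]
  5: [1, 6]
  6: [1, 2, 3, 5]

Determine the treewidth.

2

A width-2 tree decomposition is:
Bags: B1 = {1, 2, 4}  B2 = {1, 2, 6}  B3 = {1, 5, 6}  B4 = {1, 3, 6}
Tree: B1–B2, B2–B3, B3–B4
Each bag holds 3 vertices, so the decomposition has width 2, which upper-bounds the treewidth. Conversely, {1, 2, 4} is a clique of size 3, and the vertices of any clique must share a bag in every tree decomposition; so some bag has ≥ 3 vertices and tw(G) ≥ 2. Combining the bounds, tw(G) = 2.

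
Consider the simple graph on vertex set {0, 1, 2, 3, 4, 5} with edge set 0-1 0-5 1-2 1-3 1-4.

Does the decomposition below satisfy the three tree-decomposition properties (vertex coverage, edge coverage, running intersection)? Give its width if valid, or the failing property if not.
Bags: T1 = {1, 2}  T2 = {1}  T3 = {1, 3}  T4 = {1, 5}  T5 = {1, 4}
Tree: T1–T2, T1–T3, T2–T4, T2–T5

A tree decomposition must satisfy three properties: every vertex lies in some bag; for every edge, both endpoints lie together in some bag; and for every vertex, the bags containing it form a connected subtree. Here vertex 0 appears in no bag, so the decomposition is invalid.

No — vertex 0 appears in no bag.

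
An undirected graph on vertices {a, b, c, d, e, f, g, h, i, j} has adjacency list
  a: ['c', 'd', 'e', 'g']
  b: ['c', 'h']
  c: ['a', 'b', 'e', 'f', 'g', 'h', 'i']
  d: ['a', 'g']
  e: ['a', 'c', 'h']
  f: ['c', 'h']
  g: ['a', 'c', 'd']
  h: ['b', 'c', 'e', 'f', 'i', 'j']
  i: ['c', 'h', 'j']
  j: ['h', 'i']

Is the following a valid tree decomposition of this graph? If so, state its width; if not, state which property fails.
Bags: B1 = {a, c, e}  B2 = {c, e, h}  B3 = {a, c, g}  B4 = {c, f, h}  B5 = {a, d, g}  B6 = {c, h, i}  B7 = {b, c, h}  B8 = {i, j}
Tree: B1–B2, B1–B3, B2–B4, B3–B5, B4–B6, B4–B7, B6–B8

No — edge (h,j) lies in no bag.

A tree decomposition must satisfy three properties: every vertex lies in some bag; for every edge, both endpoints lie together in some bag; and for every vertex, the bags containing it form a connected subtree. Here edge (h,j) lies in no bag, so the decomposition is invalid.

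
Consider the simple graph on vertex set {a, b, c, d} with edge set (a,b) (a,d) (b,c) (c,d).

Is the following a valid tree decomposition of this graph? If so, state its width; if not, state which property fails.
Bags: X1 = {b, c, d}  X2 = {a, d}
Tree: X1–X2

A tree decomposition must satisfy three properties: every vertex lies in some bag; for every edge, both endpoints lie together in some bag; and for every vertex, the bags containing it form a connected subtree. Here edge (b,a) lies in no bag, so the decomposition is invalid.

No — edge (b,a) lies in no bag.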